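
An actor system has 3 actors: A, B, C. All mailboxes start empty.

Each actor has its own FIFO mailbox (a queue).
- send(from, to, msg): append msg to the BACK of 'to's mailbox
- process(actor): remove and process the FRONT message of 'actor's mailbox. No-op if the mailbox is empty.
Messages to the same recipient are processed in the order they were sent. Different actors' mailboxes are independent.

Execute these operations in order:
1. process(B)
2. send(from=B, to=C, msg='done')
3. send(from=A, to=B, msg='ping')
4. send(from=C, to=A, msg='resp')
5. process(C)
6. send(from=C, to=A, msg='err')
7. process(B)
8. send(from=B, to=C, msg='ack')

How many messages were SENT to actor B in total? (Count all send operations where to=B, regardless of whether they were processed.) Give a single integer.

After 1 (process(B)): A:[] B:[] C:[]
After 2 (send(from=B, to=C, msg='done')): A:[] B:[] C:[done]
After 3 (send(from=A, to=B, msg='ping')): A:[] B:[ping] C:[done]
After 4 (send(from=C, to=A, msg='resp')): A:[resp] B:[ping] C:[done]
After 5 (process(C)): A:[resp] B:[ping] C:[]
After 6 (send(from=C, to=A, msg='err')): A:[resp,err] B:[ping] C:[]
After 7 (process(B)): A:[resp,err] B:[] C:[]
After 8 (send(from=B, to=C, msg='ack')): A:[resp,err] B:[] C:[ack]

Answer: 1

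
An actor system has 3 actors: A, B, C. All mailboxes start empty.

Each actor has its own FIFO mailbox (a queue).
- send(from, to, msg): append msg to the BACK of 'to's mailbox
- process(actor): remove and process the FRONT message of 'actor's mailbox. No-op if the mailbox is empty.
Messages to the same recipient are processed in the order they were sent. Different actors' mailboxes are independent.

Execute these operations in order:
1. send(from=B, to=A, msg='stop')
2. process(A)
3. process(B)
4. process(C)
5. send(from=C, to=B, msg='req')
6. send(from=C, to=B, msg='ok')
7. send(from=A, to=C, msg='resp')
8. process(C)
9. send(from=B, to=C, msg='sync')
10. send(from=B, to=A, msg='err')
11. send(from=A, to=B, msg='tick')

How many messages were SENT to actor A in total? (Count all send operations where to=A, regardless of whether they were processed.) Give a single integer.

After 1 (send(from=B, to=A, msg='stop')): A:[stop] B:[] C:[]
After 2 (process(A)): A:[] B:[] C:[]
After 3 (process(B)): A:[] B:[] C:[]
After 4 (process(C)): A:[] B:[] C:[]
After 5 (send(from=C, to=B, msg='req')): A:[] B:[req] C:[]
After 6 (send(from=C, to=B, msg='ok')): A:[] B:[req,ok] C:[]
After 7 (send(from=A, to=C, msg='resp')): A:[] B:[req,ok] C:[resp]
After 8 (process(C)): A:[] B:[req,ok] C:[]
After 9 (send(from=B, to=C, msg='sync')): A:[] B:[req,ok] C:[sync]
After 10 (send(from=B, to=A, msg='err')): A:[err] B:[req,ok] C:[sync]
After 11 (send(from=A, to=B, msg='tick')): A:[err] B:[req,ok,tick] C:[sync]

Answer: 2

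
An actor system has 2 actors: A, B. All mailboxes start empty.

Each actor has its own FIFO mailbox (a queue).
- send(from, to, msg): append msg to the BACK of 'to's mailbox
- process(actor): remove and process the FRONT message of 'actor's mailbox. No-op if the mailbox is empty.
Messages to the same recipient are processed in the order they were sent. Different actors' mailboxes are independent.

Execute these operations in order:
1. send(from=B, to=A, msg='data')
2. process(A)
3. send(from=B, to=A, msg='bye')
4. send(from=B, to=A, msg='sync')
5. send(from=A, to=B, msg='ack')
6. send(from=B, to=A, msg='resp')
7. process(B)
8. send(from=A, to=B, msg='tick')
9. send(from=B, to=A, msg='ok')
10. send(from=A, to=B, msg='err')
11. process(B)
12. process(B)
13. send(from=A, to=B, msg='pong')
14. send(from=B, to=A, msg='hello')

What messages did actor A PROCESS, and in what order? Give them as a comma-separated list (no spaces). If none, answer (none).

After 1 (send(from=B, to=A, msg='data')): A:[data] B:[]
After 2 (process(A)): A:[] B:[]
After 3 (send(from=B, to=A, msg='bye')): A:[bye] B:[]
After 4 (send(from=B, to=A, msg='sync')): A:[bye,sync] B:[]
After 5 (send(from=A, to=B, msg='ack')): A:[bye,sync] B:[ack]
After 6 (send(from=B, to=A, msg='resp')): A:[bye,sync,resp] B:[ack]
After 7 (process(B)): A:[bye,sync,resp] B:[]
After 8 (send(from=A, to=B, msg='tick')): A:[bye,sync,resp] B:[tick]
After 9 (send(from=B, to=A, msg='ok')): A:[bye,sync,resp,ok] B:[tick]
After 10 (send(from=A, to=B, msg='err')): A:[bye,sync,resp,ok] B:[tick,err]
After 11 (process(B)): A:[bye,sync,resp,ok] B:[err]
After 12 (process(B)): A:[bye,sync,resp,ok] B:[]
After 13 (send(from=A, to=B, msg='pong')): A:[bye,sync,resp,ok] B:[pong]
After 14 (send(from=B, to=A, msg='hello')): A:[bye,sync,resp,ok,hello] B:[pong]

Answer: data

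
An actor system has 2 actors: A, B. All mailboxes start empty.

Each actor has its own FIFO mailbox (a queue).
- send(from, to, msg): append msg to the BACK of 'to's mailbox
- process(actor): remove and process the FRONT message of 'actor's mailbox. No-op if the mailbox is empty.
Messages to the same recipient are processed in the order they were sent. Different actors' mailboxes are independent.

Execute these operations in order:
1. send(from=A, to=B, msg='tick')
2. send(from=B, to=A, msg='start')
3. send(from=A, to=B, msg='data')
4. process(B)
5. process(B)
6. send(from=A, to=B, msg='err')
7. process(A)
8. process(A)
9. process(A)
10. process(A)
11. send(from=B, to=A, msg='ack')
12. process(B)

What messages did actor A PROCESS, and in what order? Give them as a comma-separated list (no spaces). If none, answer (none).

Answer: start

Derivation:
After 1 (send(from=A, to=B, msg='tick')): A:[] B:[tick]
After 2 (send(from=B, to=A, msg='start')): A:[start] B:[tick]
After 3 (send(from=A, to=B, msg='data')): A:[start] B:[tick,data]
After 4 (process(B)): A:[start] B:[data]
After 5 (process(B)): A:[start] B:[]
After 6 (send(from=A, to=B, msg='err')): A:[start] B:[err]
After 7 (process(A)): A:[] B:[err]
After 8 (process(A)): A:[] B:[err]
After 9 (process(A)): A:[] B:[err]
After 10 (process(A)): A:[] B:[err]
After 11 (send(from=B, to=A, msg='ack')): A:[ack] B:[err]
After 12 (process(B)): A:[ack] B:[]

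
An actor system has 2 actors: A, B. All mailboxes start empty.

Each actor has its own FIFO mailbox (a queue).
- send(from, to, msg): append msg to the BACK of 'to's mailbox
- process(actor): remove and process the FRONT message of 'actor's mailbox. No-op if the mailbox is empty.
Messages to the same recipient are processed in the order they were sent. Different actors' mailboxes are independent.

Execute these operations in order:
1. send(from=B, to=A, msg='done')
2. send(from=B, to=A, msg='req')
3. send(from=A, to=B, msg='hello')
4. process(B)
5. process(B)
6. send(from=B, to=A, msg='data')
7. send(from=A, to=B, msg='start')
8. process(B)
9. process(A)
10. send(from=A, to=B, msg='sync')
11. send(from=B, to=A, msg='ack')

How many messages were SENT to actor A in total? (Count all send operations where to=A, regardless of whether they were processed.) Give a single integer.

After 1 (send(from=B, to=A, msg='done')): A:[done] B:[]
After 2 (send(from=B, to=A, msg='req')): A:[done,req] B:[]
After 3 (send(from=A, to=B, msg='hello')): A:[done,req] B:[hello]
After 4 (process(B)): A:[done,req] B:[]
After 5 (process(B)): A:[done,req] B:[]
After 6 (send(from=B, to=A, msg='data')): A:[done,req,data] B:[]
After 7 (send(from=A, to=B, msg='start')): A:[done,req,data] B:[start]
After 8 (process(B)): A:[done,req,data] B:[]
After 9 (process(A)): A:[req,data] B:[]
After 10 (send(from=A, to=B, msg='sync')): A:[req,data] B:[sync]
After 11 (send(from=B, to=A, msg='ack')): A:[req,data,ack] B:[sync]

Answer: 4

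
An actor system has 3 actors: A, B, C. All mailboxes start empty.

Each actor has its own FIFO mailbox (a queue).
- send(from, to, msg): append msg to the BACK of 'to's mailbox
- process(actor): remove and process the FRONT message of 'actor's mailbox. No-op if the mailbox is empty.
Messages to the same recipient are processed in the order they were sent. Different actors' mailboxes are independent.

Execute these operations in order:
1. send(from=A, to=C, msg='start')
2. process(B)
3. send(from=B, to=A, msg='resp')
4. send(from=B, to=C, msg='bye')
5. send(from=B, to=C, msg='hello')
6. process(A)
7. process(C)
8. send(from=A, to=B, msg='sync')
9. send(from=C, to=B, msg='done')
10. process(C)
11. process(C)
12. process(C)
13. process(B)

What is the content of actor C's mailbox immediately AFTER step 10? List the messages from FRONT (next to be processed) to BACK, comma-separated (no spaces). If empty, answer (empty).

After 1 (send(from=A, to=C, msg='start')): A:[] B:[] C:[start]
After 2 (process(B)): A:[] B:[] C:[start]
After 3 (send(from=B, to=A, msg='resp')): A:[resp] B:[] C:[start]
After 4 (send(from=B, to=C, msg='bye')): A:[resp] B:[] C:[start,bye]
After 5 (send(from=B, to=C, msg='hello')): A:[resp] B:[] C:[start,bye,hello]
After 6 (process(A)): A:[] B:[] C:[start,bye,hello]
After 7 (process(C)): A:[] B:[] C:[bye,hello]
After 8 (send(from=A, to=B, msg='sync')): A:[] B:[sync] C:[bye,hello]
After 9 (send(from=C, to=B, msg='done')): A:[] B:[sync,done] C:[bye,hello]
After 10 (process(C)): A:[] B:[sync,done] C:[hello]

hello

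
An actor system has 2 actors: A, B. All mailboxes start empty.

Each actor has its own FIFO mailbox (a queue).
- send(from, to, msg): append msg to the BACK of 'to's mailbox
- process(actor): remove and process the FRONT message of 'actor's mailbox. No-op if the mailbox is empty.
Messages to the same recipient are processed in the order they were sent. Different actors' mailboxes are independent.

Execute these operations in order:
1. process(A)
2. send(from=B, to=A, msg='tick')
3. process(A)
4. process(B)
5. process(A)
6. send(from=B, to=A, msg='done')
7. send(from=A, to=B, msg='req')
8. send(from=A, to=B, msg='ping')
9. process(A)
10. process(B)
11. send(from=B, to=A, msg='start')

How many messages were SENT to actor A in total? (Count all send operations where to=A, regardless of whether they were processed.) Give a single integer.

Answer: 3

Derivation:
After 1 (process(A)): A:[] B:[]
After 2 (send(from=B, to=A, msg='tick')): A:[tick] B:[]
After 3 (process(A)): A:[] B:[]
After 4 (process(B)): A:[] B:[]
After 5 (process(A)): A:[] B:[]
After 6 (send(from=B, to=A, msg='done')): A:[done] B:[]
After 7 (send(from=A, to=B, msg='req')): A:[done] B:[req]
After 8 (send(from=A, to=B, msg='ping')): A:[done] B:[req,ping]
After 9 (process(A)): A:[] B:[req,ping]
After 10 (process(B)): A:[] B:[ping]
After 11 (send(from=B, to=A, msg='start')): A:[start] B:[ping]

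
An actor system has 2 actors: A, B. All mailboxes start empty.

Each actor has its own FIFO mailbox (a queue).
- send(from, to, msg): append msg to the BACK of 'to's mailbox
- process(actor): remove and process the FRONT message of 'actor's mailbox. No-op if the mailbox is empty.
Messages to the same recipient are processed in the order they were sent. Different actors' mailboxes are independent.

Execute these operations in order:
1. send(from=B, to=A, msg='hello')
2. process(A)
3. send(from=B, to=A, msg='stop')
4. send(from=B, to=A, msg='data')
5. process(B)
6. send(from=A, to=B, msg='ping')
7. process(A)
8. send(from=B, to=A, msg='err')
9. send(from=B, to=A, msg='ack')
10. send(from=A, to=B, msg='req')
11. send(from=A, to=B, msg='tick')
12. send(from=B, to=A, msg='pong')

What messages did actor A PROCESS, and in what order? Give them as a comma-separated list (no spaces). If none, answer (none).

After 1 (send(from=B, to=A, msg='hello')): A:[hello] B:[]
After 2 (process(A)): A:[] B:[]
After 3 (send(from=B, to=A, msg='stop')): A:[stop] B:[]
After 4 (send(from=B, to=A, msg='data')): A:[stop,data] B:[]
After 5 (process(B)): A:[stop,data] B:[]
After 6 (send(from=A, to=B, msg='ping')): A:[stop,data] B:[ping]
After 7 (process(A)): A:[data] B:[ping]
After 8 (send(from=B, to=A, msg='err')): A:[data,err] B:[ping]
After 9 (send(from=B, to=A, msg='ack')): A:[data,err,ack] B:[ping]
After 10 (send(from=A, to=B, msg='req')): A:[data,err,ack] B:[ping,req]
After 11 (send(from=A, to=B, msg='tick')): A:[data,err,ack] B:[ping,req,tick]
After 12 (send(from=B, to=A, msg='pong')): A:[data,err,ack,pong] B:[ping,req,tick]

Answer: hello,stop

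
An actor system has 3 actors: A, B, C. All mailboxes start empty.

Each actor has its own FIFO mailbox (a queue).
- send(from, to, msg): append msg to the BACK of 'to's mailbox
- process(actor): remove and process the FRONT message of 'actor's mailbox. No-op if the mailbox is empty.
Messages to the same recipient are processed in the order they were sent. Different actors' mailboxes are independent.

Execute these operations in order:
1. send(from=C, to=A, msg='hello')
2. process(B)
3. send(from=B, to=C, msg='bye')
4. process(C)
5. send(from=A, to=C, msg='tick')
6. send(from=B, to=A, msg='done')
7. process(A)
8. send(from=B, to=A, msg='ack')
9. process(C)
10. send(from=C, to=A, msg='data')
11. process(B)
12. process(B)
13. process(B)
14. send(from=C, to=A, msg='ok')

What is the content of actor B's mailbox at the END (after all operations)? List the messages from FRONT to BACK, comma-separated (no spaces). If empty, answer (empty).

After 1 (send(from=C, to=A, msg='hello')): A:[hello] B:[] C:[]
After 2 (process(B)): A:[hello] B:[] C:[]
After 3 (send(from=B, to=C, msg='bye')): A:[hello] B:[] C:[bye]
After 4 (process(C)): A:[hello] B:[] C:[]
After 5 (send(from=A, to=C, msg='tick')): A:[hello] B:[] C:[tick]
After 6 (send(from=B, to=A, msg='done')): A:[hello,done] B:[] C:[tick]
After 7 (process(A)): A:[done] B:[] C:[tick]
After 8 (send(from=B, to=A, msg='ack')): A:[done,ack] B:[] C:[tick]
After 9 (process(C)): A:[done,ack] B:[] C:[]
After 10 (send(from=C, to=A, msg='data')): A:[done,ack,data] B:[] C:[]
After 11 (process(B)): A:[done,ack,data] B:[] C:[]
After 12 (process(B)): A:[done,ack,data] B:[] C:[]
After 13 (process(B)): A:[done,ack,data] B:[] C:[]
After 14 (send(from=C, to=A, msg='ok')): A:[done,ack,data,ok] B:[] C:[]

Answer: (empty)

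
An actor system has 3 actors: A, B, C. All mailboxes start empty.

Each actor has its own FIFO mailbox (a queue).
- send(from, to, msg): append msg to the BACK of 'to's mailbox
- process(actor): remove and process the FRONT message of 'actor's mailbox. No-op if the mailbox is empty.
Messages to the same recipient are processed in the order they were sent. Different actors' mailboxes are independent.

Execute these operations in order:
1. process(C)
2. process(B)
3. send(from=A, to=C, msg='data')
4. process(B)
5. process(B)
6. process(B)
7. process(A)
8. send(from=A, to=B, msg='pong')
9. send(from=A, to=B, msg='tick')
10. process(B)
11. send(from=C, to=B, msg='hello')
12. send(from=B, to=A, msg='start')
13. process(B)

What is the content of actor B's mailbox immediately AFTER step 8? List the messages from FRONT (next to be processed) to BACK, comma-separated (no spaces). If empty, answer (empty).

After 1 (process(C)): A:[] B:[] C:[]
After 2 (process(B)): A:[] B:[] C:[]
After 3 (send(from=A, to=C, msg='data')): A:[] B:[] C:[data]
After 4 (process(B)): A:[] B:[] C:[data]
After 5 (process(B)): A:[] B:[] C:[data]
After 6 (process(B)): A:[] B:[] C:[data]
After 7 (process(A)): A:[] B:[] C:[data]
After 8 (send(from=A, to=B, msg='pong')): A:[] B:[pong] C:[data]

pong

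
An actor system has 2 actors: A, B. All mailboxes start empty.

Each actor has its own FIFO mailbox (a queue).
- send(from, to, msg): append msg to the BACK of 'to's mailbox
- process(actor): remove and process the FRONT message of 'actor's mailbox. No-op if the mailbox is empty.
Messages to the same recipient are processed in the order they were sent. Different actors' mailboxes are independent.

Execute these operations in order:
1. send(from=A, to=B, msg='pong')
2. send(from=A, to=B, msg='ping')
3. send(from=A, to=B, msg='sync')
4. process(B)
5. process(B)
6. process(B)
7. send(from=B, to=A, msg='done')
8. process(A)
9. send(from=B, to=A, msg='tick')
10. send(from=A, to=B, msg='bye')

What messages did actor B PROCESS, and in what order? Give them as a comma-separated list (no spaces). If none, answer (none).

After 1 (send(from=A, to=B, msg='pong')): A:[] B:[pong]
After 2 (send(from=A, to=B, msg='ping')): A:[] B:[pong,ping]
After 3 (send(from=A, to=B, msg='sync')): A:[] B:[pong,ping,sync]
After 4 (process(B)): A:[] B:[ping,sync]
After 5 (process(B)): A:[] B:[sync]
After 6 (process(B)): A:[] B:[]
After 7 (send(from=B, to=A, msg='done')): A:[done] B:[]
After 8 (process(A)): A:[] B:[]
After 9 (send(from=B, to=A, msg='tick')): A:[tick] B:[]
After 10 (send(from=A, to=B, msg='bye')): A:[tick] B:[bye]

Answer: pong,ping,sync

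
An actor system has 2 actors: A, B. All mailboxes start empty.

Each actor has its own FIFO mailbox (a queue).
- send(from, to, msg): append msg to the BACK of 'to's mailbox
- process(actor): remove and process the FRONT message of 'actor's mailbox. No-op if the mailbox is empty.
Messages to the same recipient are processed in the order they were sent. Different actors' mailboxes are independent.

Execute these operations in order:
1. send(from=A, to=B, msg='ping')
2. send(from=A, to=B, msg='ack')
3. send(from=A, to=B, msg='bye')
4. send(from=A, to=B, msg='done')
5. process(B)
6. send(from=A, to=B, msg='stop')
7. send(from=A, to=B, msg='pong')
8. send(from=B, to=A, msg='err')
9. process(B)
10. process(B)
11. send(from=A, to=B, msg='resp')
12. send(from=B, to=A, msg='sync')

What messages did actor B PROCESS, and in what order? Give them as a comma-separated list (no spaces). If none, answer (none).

After 1 (send(from=A, to=B, msg='ping')): A:[] B:[ping]
After 2 (send(from=A, to=B, msg='ack')): A:[] B:[ping,ack]
After 3 (send(from=A, to=B, msg='bye')): A:[] B:[ping,ack,bye]
After 4 (send(from=A, to=B, msg='done')): A:[] B:[ping,ack,bye,done]
After 5 (process(B)): A:[] B:[ack,bye,done]
After 6 (send(from=A, to=B, msg='stop')): A:[] B:[ack,bye,done,stop]
After 7 (send(from=A, to=B, msg='pong')): A:[] B:[ack,bye,done,stop,pong]
After 8 (send(from=B, to=A, msg='err')): A:[err] B:[ack,bye,done,stop,pong]
After 9 (process(B)): A:[err] B:[bye,done,stop,pong]
After 10 (process(B)): A:[err] B:[done,stop,pong]
After 11 (send(from=A, to=B, msg='resp')): A:[err] B:[done,stop,pong,resp]
After 12 (send(from=B, to=A, msg='sync')): A:[err,sync] B:[done,stop,pong,resp]

Answer: ping,ack,bye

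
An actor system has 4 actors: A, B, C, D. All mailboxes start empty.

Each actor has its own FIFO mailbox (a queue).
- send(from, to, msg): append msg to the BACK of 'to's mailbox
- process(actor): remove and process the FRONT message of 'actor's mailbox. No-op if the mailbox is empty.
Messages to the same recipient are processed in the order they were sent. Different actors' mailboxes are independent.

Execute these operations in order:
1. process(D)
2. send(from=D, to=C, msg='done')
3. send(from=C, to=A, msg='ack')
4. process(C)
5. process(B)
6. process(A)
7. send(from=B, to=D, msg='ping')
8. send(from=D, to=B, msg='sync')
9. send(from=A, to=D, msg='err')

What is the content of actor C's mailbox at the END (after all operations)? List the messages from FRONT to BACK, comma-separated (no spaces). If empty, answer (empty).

Answer: (empty)

Derivation:
After 1 (process(D)): A:[] B:[] C:[] D:[]
After 2 (send(from=D, to=C, msg='done')): A:[] B:[] C:[done] D:[]
After 3 (send(from=C, to=A, msg='ack')): A:[ack] B:[] C:[done] D:[]
After 4 (process(C)): A:[ack] B:[] C:[] D:[]
After 5 (process(B)): A:[ack] B:[] C:[] D:[]
After 6 (process(A)): A:[] B:[] C:[] D:[]
After 7 (send(from=B, to=D, msg='ping')): A:[] B:[] C:[] D:[ping]
After 8 (send(from=D, to=B, msg='sync')): A:[] B:[sync] C:[] D:[ping]
After 9 (send(from=A, to=D, msg='err')): A:[] B:[sync] C:[] D:[ping,err]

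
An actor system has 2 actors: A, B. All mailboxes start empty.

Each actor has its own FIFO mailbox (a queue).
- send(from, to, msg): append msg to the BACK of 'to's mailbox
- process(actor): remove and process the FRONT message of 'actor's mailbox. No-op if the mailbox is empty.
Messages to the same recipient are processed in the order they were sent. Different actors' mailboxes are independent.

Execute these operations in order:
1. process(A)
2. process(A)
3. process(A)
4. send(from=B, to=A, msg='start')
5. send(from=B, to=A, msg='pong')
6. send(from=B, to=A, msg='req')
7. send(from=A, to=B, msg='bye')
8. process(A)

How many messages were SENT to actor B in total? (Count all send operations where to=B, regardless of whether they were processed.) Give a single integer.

Answer: 1

Derivation:
After 1 (process(A)): A:[] B:[]
After 2 (process(A)): A:[] B:[]
After 3 (process(A)): A:[] B:[]
After 4 (send(from=B, to=A, msg='start')): A:[start] B:[]
After 5 (send(from=B, to=A, msg='pong')): A:[start,pong] B:[]
After 6 (send(from=B, to=A, msg='req')): A:[start,pong,req] B:[]
After 7 (send(from=A, to=B, msg='bye')): A:[start,pong,req] B:[bye]
After 8 (process(A)): A:[pong,req] B:[bye]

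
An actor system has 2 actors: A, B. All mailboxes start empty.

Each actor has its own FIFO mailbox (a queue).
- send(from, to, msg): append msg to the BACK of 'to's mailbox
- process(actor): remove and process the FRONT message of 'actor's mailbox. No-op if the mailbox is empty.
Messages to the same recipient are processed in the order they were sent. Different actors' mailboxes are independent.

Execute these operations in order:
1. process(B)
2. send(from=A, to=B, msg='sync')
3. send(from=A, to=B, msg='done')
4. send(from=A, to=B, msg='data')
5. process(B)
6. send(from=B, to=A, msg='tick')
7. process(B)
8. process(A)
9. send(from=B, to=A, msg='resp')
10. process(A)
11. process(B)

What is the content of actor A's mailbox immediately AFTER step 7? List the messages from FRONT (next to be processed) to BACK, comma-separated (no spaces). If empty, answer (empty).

After 1 (process(B)): A:[] B:[]
After 2 (send(from=A, to=B, msg='sync')): A:[] B:[sync]
After 3 (send(from=A, to=B, msg='done')): A:[] B:[sync,done]
After 4 (send(from=A, to=B, msg='data')): A:[] B:[sync,done,data]
After 5 (process(B)): A:[] B:[done,data]
After 6 (send(from=B, to=A, msg='tick')): A:[tick] B:[done,data]
After 7 (process(B)): A:[tick] B:[data]

tick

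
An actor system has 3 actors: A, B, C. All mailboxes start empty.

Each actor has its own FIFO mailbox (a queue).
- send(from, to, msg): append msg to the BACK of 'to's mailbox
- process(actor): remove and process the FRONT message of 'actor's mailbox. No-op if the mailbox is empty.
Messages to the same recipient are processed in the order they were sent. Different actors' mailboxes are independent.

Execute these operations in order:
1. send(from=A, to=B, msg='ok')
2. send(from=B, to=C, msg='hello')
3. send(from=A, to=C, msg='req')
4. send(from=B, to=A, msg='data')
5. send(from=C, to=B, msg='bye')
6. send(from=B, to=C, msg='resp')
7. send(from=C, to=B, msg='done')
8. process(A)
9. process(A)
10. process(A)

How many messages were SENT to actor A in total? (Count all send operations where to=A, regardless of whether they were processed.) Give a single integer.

After 1 (send(from=A, to=B, msg='ok')): A:[] B:[ok] C:[]
After 2 (send(from=B, to=C, msg='hello')): A:[] B:[ok] C:[hello]
After 3 (send(from=A, to=C, msg='req')): A:[] B:[ok] C:[hello,req]
After 4 (send(from=B, to=A, msg='data')): A:[data] B:[ok] C:[hello,req]
After 5 (send(from=C, to=B, msg='bye')): A:[data] B:[ok,bye] C:[hello,req]
After 6 (send(from=B, to=C, msg='resp')): A:[data] B:[ok,bye] C:[hello,req,resp]
After 7 (send(from=C, to=B, msg='done')): A:[data] B:[ok,bye,done] C:[hello,req,resp]
After 8 (process(A)): A:[] B:[ok,bye,done] C:[hello,req,resp]
After 9 (process(A)): A:[] B:[ok,bye,done] C:[hello,req,resp]
After 10 (process(A)): A:[] B:[ok,bye,done] C:[hello,req,resp]

Answer: 1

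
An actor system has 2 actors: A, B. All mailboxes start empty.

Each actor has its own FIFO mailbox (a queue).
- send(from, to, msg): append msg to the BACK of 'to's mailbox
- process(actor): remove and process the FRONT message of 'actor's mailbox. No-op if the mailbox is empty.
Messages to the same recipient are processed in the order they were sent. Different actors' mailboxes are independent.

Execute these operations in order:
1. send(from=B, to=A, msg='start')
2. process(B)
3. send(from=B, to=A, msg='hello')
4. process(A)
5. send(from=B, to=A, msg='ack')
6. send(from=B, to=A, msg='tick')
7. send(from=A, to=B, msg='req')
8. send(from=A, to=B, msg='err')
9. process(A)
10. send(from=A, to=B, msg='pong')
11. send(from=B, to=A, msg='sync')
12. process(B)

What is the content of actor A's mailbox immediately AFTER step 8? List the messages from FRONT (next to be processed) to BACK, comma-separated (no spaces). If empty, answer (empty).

After 1 (send(from=B, to=A, msg='start')): A:[start] B:[]
After 2 (process(B)): A:[start] B:[]
After 3 (send(from=B, to=A, msg='hello')): A:[start,hello] B:[]
After 4 (process(A)): A:[hello] B:[]
After 5 (send(from=B, to=A, msg='ack')): A:[hello,ack] B:[]
After 6 (send(from=B, to=A, msg='tick')): A:[hello,ack,tick] B:[]
After 7 (send(from=A, to=B, msg='req')): A:[hello,ack,tick] B:[req]
After 8 (send(from=A, to=B, msg='err')): A:[hello,ack,tick] B:[req,err]

hello,ack,tick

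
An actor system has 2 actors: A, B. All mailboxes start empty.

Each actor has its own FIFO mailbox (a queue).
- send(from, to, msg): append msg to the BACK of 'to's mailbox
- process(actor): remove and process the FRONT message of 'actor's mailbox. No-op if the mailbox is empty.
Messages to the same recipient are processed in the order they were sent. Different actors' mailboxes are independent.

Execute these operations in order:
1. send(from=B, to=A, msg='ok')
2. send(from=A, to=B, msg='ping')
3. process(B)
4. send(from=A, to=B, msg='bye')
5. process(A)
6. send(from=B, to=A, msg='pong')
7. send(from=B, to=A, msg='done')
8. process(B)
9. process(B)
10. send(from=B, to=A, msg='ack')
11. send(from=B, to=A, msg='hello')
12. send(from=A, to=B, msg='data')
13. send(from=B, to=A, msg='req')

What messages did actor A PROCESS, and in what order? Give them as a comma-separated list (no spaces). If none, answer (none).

After 1 (send(from=B, to=A, msg='ok')): A:[ok] B:[]
After 2 (send(from=A, to=B, msg='ping')): A:[ok] B:[ping]
After 3 (process(B)): A:[ok] B:[]
After 4 (send(from=A, to=B, msg='bye')): A:[ok] B:[bye]
After 5 (process(A)): A:[] B:[bye]
After 6 (send(from=B, to=A, msg='pong')): A:[pong] B:[bye]
After 7 (send(from=B, to=A, msg='done')): A:[pong,done] B:[bye]
After 8 (process(B)): A:[pong,done] B:[]
After 9 (process(B)): A:[pong,done] B:[]
After 10 (send(from=B, to=A, msg='ack')): A:[pong,done,ack] B:[]
After 11 (send(from=B, to=A, msg='hello')): A:[pong,done,ack,hello] B:[]
After 12 (send(from=A, to=B, msg='data')): A:[pong,done,ack,hello] B:[data]
After 13 (send(from=B, to=A, msg='req')): A:[pong,done,ack,hello,req] B:[data]

Answer: ok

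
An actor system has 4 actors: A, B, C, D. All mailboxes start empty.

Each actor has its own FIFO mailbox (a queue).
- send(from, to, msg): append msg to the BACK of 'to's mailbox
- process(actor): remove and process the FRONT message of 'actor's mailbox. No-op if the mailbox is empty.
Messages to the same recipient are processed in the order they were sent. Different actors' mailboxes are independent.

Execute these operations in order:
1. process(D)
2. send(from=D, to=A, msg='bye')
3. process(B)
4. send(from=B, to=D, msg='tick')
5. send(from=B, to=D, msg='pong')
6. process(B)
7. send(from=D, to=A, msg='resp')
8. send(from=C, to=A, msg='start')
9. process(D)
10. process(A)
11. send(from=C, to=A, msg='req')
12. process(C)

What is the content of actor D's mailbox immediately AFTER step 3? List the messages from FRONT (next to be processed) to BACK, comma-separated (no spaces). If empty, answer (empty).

After 1 (process(D)): A:[] B:[] C:[] D:[]
After 2 (send(from=D, to=A, msg='bye')): A:[bye] B:[] C:[] D:[]
After 3 (process(B)): A:[bye] B:[] C:[] D:[]

(empty)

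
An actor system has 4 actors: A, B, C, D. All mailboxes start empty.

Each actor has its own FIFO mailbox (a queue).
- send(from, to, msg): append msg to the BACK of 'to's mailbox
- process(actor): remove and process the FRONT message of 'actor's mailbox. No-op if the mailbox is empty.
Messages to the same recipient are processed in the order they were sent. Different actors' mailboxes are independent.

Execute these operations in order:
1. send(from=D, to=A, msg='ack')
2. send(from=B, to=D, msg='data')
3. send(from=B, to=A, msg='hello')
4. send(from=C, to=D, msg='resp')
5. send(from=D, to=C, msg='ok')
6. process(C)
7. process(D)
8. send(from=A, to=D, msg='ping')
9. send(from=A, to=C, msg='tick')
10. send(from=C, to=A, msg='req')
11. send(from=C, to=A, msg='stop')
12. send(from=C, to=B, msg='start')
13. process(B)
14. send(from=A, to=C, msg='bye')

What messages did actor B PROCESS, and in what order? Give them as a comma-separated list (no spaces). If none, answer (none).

Answer: start

Derivation:
After 1 (send(from=D, to=A, msg='ack')): A:[ack] B:[] C:[] D:[]
After 2 (send(from=B, to=D, msg='data')): A:[ack] B:[] C:[] D:[data]
After 3 (send(from=B, to=A, msg='hello')): A:[ack,hello] B:[] C:[] D:[data]
After 4 (send(from=C, to=D, msg='resp')): A:[ack,hello] B:[] C:[] D:[data,resp]
After 5 (send(from=D, to=C, msg='ok')): A:[ack,hello] B:[] C:[ok] D:[data,resp]
After 6 (process(C)): A:[ack,hello] B:[] C:[] D:[data,resp]
After 7 (process(D)): A:[ack,hello] B:[] C:[] D:[resp]
After 8 (send(from=A, to=D, msg='ping')): A:[ack,hello] B:[] C:[] D:[resp,ping]
After 9 (send(from=A, to=C, msg='tick')): A:[ack,hello] B:[] C:[tick] D:[resp,ping]
After 10 (send(from=C, to=A, msg='req')): A:[ack,hello,req] B:[] C:[tick] D:[resp,ping]
After 11 (send(from=C, to=A, msg='stop')): A:[ack,hello,req,stop] B:[] C:[tick] D:[resp,ping]
After 12 (send(from=C, to=B, msg='start')): A:[ack,hello,req,stop] B:[start] C:[tick] D:[resp,ping]
After 13 (process(B)): A:[ack,hello,req,stop] B:[] C:[tick] D:[resp,ping]
After 14 (send(from=A, to=C, msg='bye')): A:[ack,hello,req,stop] B:[] C:[tick,bye] D:[resp,ping]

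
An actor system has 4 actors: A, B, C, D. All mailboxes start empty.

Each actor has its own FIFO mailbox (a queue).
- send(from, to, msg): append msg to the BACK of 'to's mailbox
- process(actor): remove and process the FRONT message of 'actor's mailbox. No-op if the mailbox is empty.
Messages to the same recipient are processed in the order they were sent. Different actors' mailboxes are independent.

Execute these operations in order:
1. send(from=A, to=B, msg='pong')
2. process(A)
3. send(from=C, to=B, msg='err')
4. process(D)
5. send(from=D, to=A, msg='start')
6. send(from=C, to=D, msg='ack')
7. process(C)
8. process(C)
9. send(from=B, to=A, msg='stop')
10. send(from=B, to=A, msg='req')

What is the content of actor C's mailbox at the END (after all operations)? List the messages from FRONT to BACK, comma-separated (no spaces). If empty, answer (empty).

After 1 (send(from=A, to=B, msg='pong')): A:[] B:[pong] C:[] D:[]
After 2 (process(A)): A:[] B:[pong] C:[] D:[]
After 3 (send(from=C, to=B, msg='err')): A:[] B:[pong,err] C:[] D:[]
After 4 (process(D)): A:[] B:[pong,err] C:[] D:[]
After 5 (send(from=D, to=A, msg='start')): A:[start] B:[pong,err] C:[] D:[]
After 6 (send(from=C, to=D, msg='ack')): A:[start] B:[pong,err] C:[] D:[ack]
After 7 (process(C)): A:[start] B:[pong,err] C:[] D:[ack]
After 8 (process(C)): A:[start] B:[pong,err] C:[] D:[ack]
After 9 (send(from=B, to=A, msg='stop')): A:[start,stop] B:[pong,err] C:[] D:[ack]
After 10 (send(from=B, to=A, msg='req')): A:[start,stop,req] B:[pong,err] C:[] D:[ack]

Answer: (empty)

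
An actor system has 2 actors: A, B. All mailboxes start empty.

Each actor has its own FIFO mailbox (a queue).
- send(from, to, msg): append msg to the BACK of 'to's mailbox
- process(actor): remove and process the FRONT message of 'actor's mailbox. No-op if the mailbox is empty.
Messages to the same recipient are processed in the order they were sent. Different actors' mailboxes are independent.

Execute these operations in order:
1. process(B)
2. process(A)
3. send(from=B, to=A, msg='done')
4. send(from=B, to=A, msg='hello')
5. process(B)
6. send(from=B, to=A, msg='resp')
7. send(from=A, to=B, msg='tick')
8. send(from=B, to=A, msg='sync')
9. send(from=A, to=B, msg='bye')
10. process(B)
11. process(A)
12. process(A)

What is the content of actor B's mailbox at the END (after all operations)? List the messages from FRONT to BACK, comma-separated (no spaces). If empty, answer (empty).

Answer: bye

Derivation:
After 1 (process(B)): A:[] B:[]
After 2 (process(A)): A:[] B:[]
After 3 (send(from=B, to=A, msg='done')): A:[done] B:[]
After 4 (send(from=B, to=A, msg='hello')): A:[done,hello] B:[]
After 5 (process(B)): A:[done,hello] B:[]
After 6 (send(from=B, to=A, msg='resp')): A:[done,hello,resp] B:[]
After 7 (send(from=A, to=B, msg='tick')): A:[done,hello,resp] B:[tick]
After 8 (send(from=B, to=A, msg='sync')): A:[done,hello,resp,sync] B:[tick]
After 9 (send(from=A, to=B, msg='bye')): A:[done,hello,resp,sync] B:[tick,bye]
After 10 (process(B)): A:[done,hello,resp,sync] B:[bye]
After 11 (process(A)): A:[hello,resp,sync] B:[bye]
After 12 (process(A)): A:[resp,sync] B:[bye]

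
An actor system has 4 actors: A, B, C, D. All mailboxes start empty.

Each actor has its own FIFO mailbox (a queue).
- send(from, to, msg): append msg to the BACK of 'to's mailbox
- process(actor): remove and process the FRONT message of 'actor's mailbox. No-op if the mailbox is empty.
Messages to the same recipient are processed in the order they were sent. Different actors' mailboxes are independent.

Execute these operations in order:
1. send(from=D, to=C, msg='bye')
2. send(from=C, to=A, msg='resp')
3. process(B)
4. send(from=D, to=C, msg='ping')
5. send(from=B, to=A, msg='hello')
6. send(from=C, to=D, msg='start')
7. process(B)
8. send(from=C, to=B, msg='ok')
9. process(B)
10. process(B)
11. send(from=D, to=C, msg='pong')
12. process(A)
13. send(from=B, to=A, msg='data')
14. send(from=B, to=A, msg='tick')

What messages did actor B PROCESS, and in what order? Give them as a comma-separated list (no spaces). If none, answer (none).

After 1 (send(from=D, to=C, msg='bye')): A:[] B:[] C:[bye] D:[]
After 2 (send(from=C, to=A, msg='resp')): A:[resp] B:[] C:[bye] D:[]
After 3 (process(B)): A:[resp] B:[] C:[bye] D:[]
After 4 (send(from=D, to=C, msg='ping')): A:[resp] B:[] C:[bye,ping] D:[]
After 5 (send(from=B, to=A, msg='hello')): A:[resp,hello] B:[] C:[bye,ping] D:[]
After 6 (send(from=C, to=D, msg='start')): A:[resp,hello] B:[] C:[bye,ping] D:[start]
After 7 (process(B)): A:[resp,hello] B:[] C:[bye,ping] D:[start]
After 8 (send(from=C, to=B, msg='ok')): A:[resp,hello] B:[ok] C:[bye,ping] D:[start]
After 9 (process(B)): A:[resp,hello] B:[] C:[bye,ping] D:[start]
After 10 (process(B)): A:[resp,hello] B:[] C:[bye,ping] D:[start]
After 11 (send(from=D, to=C, msg='pong')): A:[resp,hello] B:[] C:[bye,ping,pong] D:[start]
After 12 (process(A)): A:[hello] B:[] C:[bye,ping,pong] D:[start]
After 13 (send(from=B, to=A, msg='data')): A:[hello,data] B:[] C:[bye,ping,pong] D:[start]
After 14 (send(from=B, to=A, msg='tick')): A:[hello,data,tick] B:[] C:[bye,ping,pong] D:[start]

Answer: ok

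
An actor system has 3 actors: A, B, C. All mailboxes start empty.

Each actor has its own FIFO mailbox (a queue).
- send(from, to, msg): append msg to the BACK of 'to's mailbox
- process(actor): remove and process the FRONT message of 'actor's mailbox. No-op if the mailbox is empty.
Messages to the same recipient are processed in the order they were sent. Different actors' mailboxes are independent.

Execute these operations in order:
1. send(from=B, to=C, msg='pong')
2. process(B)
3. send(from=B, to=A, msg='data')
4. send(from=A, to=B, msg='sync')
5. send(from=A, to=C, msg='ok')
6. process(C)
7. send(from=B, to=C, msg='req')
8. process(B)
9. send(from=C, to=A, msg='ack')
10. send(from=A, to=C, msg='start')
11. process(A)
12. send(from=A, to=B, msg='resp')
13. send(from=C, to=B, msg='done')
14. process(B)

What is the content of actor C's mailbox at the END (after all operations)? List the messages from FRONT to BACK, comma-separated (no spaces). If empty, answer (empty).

Answer: ok,req,start

Derivation:
After 1 (send(from=B, to=C, msg='pong')): A:[] B:[] C:[pong]
After 2 (process(B)): A:[] B:[] C:[pong]
After 3 (send(from=B, to=A, msg='data')): A:[data] B:[] C:[pong]
After 4 (send(from=A, to=B, msg='sync')): A:[data] B:[sync] C:[pong]
After 5 (send(from=A, to=C, msg='ok')): A:[data] B:[sync] C:[pong,ok]
After 6 (process(C)): A:[data] B:[sync] C:[ok]
After 7 (send(from=B, to=C, msg='req')): A:[data] B:[sync] C:[ok,req]
After 8 (process(B)): A:[data] B:[] C:[ok,req]
After 9 (send(from=C, to=A, msg='ack')): A:[data,ack] B:[] C:[ok,req]
After 10 (send(from=A, to=C, msg='start')): A:[data,ack] B:[] C:[ok,req,start]
After 11 (process(A)): A:[ack] B:[] C:[ok,req,start]
After 12 (send(from=A, to=B, msg='resp')): A:[ack] B:[resp] C:[ok,req,start]
After 13 (send(from=C, to=B, msg='done')): A:[ack] B:[resp,done] C:[ok,req,start]
After 14 (process(B)): A:[ack] B:[done] C:[ok,req,start]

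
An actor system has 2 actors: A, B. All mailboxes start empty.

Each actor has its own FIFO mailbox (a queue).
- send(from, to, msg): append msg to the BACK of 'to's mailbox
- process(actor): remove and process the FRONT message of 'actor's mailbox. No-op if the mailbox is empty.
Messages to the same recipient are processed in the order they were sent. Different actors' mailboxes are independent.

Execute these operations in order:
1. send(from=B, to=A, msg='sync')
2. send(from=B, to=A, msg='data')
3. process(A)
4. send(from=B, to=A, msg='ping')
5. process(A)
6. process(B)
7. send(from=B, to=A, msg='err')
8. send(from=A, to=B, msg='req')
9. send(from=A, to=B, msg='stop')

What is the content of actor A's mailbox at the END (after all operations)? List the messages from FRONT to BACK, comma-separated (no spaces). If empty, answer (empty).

Answer: ping,err

Derivation:
After 1 (send(from=B, to=A, msg='sync')): A:[sync] B:[]
After 2 (send(from=B, to=A, msg='data')): A:[sync,data] B:[]
After 3 (process(A)): A:[data] B:[]
After 4 (send(from=B, to=A, msg='ping')): A:[data,ping] B:[]
After 5 (process(A)): A:[ping] B:[]
After 6 (process(B)): A:[ping] B:[]
After 7 (send(from=B, to=A, msg='err')): A:[ping,err] B:[]
After 8 (send(from=A, to=B, msg='req')): A:[ping,err] B:[req]
After 9 (send(from=A, to=B, msg='stop')): A:[ping,err] B:[req,stop]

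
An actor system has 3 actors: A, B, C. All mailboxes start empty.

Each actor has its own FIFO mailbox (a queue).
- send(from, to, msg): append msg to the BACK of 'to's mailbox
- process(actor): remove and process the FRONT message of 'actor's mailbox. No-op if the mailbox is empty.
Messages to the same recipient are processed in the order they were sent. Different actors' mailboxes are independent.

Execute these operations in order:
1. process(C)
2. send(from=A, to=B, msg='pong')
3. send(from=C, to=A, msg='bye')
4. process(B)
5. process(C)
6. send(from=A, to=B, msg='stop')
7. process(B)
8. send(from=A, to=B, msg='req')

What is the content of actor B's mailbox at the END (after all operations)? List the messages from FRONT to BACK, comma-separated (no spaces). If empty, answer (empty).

After 1 (process(C)): A:[] B:[] C:[]
After 2 (send(from=A, to=B, msg='pong')): A:[] B:[pong] C:[]
After 3 (send(from=C, to=A, msg='bye')): A:[bye] B:[pong] C:[]
After 4 (process(B)): A:[bye] B:[] C:[]
After 5 (process(C)): A:[bye] B:[] C:[]
After 6 (send(from=A, to=B, msg='stop')): A:[bye] B:[stop] C:[]
After 7 (process(B)): A:[bye] B:[] C:[]
After 8 (send(from=A, to=B, msg='req')): A:[bye] B:[req] C:[]

Answer: req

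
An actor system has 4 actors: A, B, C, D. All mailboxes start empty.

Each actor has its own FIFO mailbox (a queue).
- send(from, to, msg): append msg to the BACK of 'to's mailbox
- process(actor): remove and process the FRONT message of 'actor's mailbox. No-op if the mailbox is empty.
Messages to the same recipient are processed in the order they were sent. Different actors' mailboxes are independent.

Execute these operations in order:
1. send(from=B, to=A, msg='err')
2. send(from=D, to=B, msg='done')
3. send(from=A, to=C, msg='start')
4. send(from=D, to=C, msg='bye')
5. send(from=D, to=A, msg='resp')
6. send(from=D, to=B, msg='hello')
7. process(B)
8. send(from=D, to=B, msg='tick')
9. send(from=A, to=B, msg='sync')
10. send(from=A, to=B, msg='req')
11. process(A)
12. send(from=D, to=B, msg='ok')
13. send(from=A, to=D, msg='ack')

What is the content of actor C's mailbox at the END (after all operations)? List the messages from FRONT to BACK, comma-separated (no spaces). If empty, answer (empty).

After 1 (send(from=B, to=A, msg='err')): A:[err] B:[] C:[] D:[]
After 2 (send(from=D, to=B, msg='done')): A:[err] B:[done] C:[] D:[]
After 3 (send(from=A, to=C, msg='start')): A:[err] B:[done] C:[start] D:[]
After 4 (send(from=D, to=C, msg='bye')): A:[err] B:[done] C:[start,bye] D:[]
After 5 (send(from=D, to=A, msg='resp')): A:[err,resp] B:[done] C:[start,bye] D:[]
After 6 (send(from=D, to=B, msg='hello')): A:[err,resp] B:[done,hello] C:[start,bye] D:[]
After 7 (process(B)): A:[err,resp] B:[hello] C:[start,bye] D:[]
After 8 (send(from=D, to=B, msg='tick')): A:[err,resp] B:[hello,tick] C:[start,bye] D:[]
After 9 (send(from=A, to=B, msg='sync')): A:[err,resp] B:[hello,tick,sync] C:[start,bye] D:[]
After 10 (send(from=A, to=B, msg='req')): A:[err,resp] B:[hello,tick,sync,req] C:[start,bye] D:[]
After 11 (process(A)): A:[resp] B:[hello,tick,sync,req] C:[start,bye] D:[]
After 12 (send(from=D, to=B, msg='ok')): A:[resp] B:[hello,tick,sync,req,ok] C:[start,bye] D:[]
After 13 (send(from=A, to=D, msg='ack')): A:[resp] B:[hello,tick,sync,req,ok] C:[start,bye] D:[ack]

Answer: start,bye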